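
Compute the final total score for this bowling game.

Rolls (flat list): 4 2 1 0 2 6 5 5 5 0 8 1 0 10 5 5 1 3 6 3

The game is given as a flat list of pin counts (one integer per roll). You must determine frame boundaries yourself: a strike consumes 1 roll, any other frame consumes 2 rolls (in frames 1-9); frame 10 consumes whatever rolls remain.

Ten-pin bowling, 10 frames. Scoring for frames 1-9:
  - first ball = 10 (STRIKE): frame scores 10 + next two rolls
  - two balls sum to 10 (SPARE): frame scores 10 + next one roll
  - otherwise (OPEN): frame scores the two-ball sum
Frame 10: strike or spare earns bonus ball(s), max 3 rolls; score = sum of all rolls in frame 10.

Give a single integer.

Frame 1: OPEN (4+2=6). Cumulative: 6
Frame 2: OPEN (1+0=1). Cumulative: 7
Frame 3: OPEN (2+6=8). Cumulative: 15
Frame 4: SPARE (5+5=10). 10 + next roll (5) = 15. Cumulative: 30
Frame 5: OPEN (5+0=5). Cumulative: 35
Frame 6: OPEN (8+1=9). Cumulative: 44
Frame 7: SPARE (0+10=10). 10 + next roll (5) = 15. Cumulative: 59
Frame 8: SPARE (5+5=10). 10 + next roll (1) = 11. Cumulative: 70
Frame 9: OPEN (1+3=4). Cumulative: 74
Frame 10: OPEN. Sum of all frame-10 rolls (6+3) = 9. Cumulative: 83

Answer: 83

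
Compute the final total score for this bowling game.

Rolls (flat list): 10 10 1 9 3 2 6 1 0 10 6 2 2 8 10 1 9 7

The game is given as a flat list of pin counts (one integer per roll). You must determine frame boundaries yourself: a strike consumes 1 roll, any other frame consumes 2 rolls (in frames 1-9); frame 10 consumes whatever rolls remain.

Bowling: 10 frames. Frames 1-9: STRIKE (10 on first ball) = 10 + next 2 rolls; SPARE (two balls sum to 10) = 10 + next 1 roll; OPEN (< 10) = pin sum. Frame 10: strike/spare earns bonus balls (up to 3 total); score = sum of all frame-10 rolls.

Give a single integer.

Frame 1: STRIKE. 10 + next two rolls (10+1) = 21. Cumulative: 21
Frame 2: STRIKE. 10 + next two rolls (1+9) = 20. Cumulative: 41
Frame 3: SPARE (1+9=10). 10 + next roll (3) = 13. Cumulative: 54
Frame 4: OPEN (3+2=5). Cumulative: 59
Frame 5: OPEN (6+1=7). Cumulative: 66
Frame 6: SPARE (0+10=10). 10 + next roll (6) = 16. Cumulative: 82
Frame 7: OPEN (6+2=8). Cumulative: 90
Frame 8: SPARE (2+8=10). 10 + next roll (10) = 20. Cumulative: 110
Frame 9: STRIKE. 10 + next two rolls (1+9) = 20. Cumulative: 130
Frame 10: SPARE. Sum of all frame-10 rolls (1+9+7) = 17. Cumulative: 147

Answer: 147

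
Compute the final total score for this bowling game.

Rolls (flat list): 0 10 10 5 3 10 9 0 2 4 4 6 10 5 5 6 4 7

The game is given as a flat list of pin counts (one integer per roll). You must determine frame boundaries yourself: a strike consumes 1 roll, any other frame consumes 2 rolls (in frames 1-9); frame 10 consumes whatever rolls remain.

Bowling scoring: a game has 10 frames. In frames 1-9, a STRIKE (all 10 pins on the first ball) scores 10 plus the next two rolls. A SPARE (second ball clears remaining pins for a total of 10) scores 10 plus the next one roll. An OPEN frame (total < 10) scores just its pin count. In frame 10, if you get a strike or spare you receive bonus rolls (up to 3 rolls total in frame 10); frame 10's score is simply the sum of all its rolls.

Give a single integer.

Answer: 153

Derivation:
Frame 1: SPARE (0+10=10). 10 + next roll (10) = 20. Cumulative: 20
Frame 2: STRIKE. 10 + next two rolls (5+3) = 18. Cumulative: 38
Frame 3: OPEN (5+3=8). Cumulative: 46
Frame 4: STRIKE. 10 + next two rolls (9+0) = 19. Cumulative: 65
Frame 5: OPEN (9+0=9). Cumulative: 74
Frame 6: OPEN (2+4=6). Cumulative: 80
Frame 7: SPARE (4+6=10). 10 + next roll (10) = 20. Cumulative: 100
Frame 8: STRIKE. 10 + next two rolls (5+5) = 20. Cumulative: 120
Frame 9: SPARE (5+5=10). 10 + next roll (6) = 16. Cumulative: 136
Frame 10: SPARE. Sum of all frame-10 rolls (6+4+7) = 17. Cumulative: 153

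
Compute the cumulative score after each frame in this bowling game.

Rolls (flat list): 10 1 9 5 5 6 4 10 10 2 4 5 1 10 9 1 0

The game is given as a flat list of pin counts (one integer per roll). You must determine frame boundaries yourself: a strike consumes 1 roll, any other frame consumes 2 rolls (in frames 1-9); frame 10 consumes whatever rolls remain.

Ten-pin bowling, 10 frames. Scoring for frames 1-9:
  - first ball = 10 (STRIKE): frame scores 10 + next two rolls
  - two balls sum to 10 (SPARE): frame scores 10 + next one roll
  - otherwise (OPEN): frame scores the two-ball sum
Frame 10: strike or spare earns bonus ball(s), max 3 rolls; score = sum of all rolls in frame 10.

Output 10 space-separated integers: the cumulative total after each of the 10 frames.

Frame 1: STRIKE. 10 + next two rolls (1+9) = 20. Cumulative: 20
Frame 2: SPARE (1+9=10). 10 + next roll (5) = 15. Cumulative: 35
Frame 3: SPARE (5+5=10). 10 + next roll (6) = 16. Cumulative: 51
Frame 4: SPARE (6+4=10). 10 + next roll (10) = 20. Cumulative: 71
Frame 5: STRIKE. 10 + next two rolls (10+2) = 22. Cumulative: 93
Frame 6: STRIKE. 10 + next two rolls (2+4) = 16. Cumulative: 109
Frame 7: OPEN (2+4=6). Cumulative: 115
Frame 8: OPEN (5+1=6). Cumulative: 121
Frame 9: STRIKE. 10 + next two rolls (9+1) = 20. Cumulative: 141
Frame 10: SPARE. Sum of all frame-10 rolls (9+1+0) = 10. Cumulative: 151

Answer: 20 35 51 71 93 109 115 121 141 151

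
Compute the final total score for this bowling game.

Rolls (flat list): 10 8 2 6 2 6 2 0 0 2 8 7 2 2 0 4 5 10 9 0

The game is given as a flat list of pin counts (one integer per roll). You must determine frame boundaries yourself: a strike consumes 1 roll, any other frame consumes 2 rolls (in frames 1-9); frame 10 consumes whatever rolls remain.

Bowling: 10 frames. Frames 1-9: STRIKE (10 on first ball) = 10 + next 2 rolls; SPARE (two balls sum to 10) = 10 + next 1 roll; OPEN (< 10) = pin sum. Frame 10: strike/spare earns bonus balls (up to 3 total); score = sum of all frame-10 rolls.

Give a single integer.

Answer: 108

Derivation:
Frame 1: STRIKE. 10 + next two rolls (8+2) = 20. Cumulative: 20
Frame 2: SPARE (8+2=10). 10 + next roll (6) = 16. Cumulative: 36
Frame 3: OPEN (6+2=8). Cumulative: 44
Frame 4: OPEN (6+2=8). Cumulative: 52
Frame 5: OPEN (0+0=0). Cumulative: 52
Frame 6: SPARE (2+8=10). 10 + next roll (7) = 17. Cumulative: 69
Frame 7: OPEN (7+2=9). Cumulative: 78
Frame 8: OPEN (2+0=2). Cumulative: 80
Frame 9: OPEN (4+5=9). Cumulative: 89
Frame 10: STRIKE. Sum of all frame-10 rolls (10+9+0) = 19. Cumulative: 108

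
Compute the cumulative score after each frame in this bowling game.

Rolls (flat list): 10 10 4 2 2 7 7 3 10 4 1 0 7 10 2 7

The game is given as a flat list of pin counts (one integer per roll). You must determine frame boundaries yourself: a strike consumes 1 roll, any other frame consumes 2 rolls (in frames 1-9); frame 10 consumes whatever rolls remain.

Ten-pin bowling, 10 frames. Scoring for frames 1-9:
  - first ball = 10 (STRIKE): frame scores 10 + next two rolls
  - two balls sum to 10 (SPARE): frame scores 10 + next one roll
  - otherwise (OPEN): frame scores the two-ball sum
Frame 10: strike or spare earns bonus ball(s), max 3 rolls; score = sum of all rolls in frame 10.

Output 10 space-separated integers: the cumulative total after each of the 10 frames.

Frame 1: STRIKE. 10 + next two rolls (10+4) = 24. Cumulative: 24
Frame 2: STRIKE. 10 + next two rolls (4+2) = 16. Cumulative: 40
Frame 3: OPEN (4+2=6). Cumulative: 46
Frame 4: OPEN (2+7=9). Cumulative: 55
Frame 5: SPARE (7+3=10). 10 + next roll (10) = 20. Cumulative: 75
Frame 6: STRIKE. 10 + next two rolls (4+1) = 15. Cumulative: 90
Frame 7: OPEN (4+1=5). Cumulative: 95
Frame 8: OPEN (0+7=7). Cumulative: 102
Frame 9: STRIKE. 10 + next two rolls (2+7) = 19. Cumulative: 121
Frame 10: OPEN. Sum of all frame-10 rolls (2+7) = 9. Cumulative: 130

Answer: 24 40 46 55 75 90 95 102 121 130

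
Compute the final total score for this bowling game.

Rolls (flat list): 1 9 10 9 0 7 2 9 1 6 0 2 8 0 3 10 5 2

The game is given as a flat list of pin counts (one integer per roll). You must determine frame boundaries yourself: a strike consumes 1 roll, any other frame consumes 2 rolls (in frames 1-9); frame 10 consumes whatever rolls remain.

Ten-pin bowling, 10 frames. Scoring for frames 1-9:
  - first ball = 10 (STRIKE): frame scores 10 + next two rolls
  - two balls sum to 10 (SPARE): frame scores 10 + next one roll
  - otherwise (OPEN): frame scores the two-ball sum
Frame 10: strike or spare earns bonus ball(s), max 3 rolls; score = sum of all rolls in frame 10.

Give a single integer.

Frame 1: SPARE (1+9=10). 10 + next roll (10) = 20. Cumulative: 20
Frame 2: STRIKE. 10 + next two rolls (9+0) = 19. Cumulative: 39
Frame 3: OPEN (9+0=9). Cumulative: 48
Frame 4: OPEN (7+2=9). Cumulative: 57
Frame 5: SPARE (9+1=10). 10 + next roll (6) = 16. Cumulative: 73
Frame 6: OPEN (6+0=6). Cumulative: 79
Frame 7: SPARE (2+8=10). 10 + next roll (0) = 10. Cumulative: 89
Frame 8: OPEN (0+3=3). Cumulative: 92
Frame 9: STRIKE. 10 + next two rolls (5+2) = 17. Cumulative: 109
Frame 10: OPEN. Sum of all frame-10 rolls (5+2) = 7. Cumulative: 116

Answer: 116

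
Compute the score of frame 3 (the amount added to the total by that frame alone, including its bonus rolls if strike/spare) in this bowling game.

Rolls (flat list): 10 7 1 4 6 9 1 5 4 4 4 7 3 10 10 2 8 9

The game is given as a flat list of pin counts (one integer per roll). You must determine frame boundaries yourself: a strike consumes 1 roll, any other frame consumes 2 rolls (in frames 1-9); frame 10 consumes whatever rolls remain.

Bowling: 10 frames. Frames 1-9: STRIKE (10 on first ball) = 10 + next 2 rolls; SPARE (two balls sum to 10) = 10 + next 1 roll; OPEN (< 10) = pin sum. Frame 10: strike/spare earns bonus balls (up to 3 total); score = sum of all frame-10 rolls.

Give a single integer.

Answer: 19

Derivation:
Frame 1: STRIKE. 10 + next two rolls (7+1) = 18. Cumulative: 18
Frame 2: OPEN (7+1=8). Cumulative: 26
Frame 3: SPARE (4+6=10). 10 + next roll (9) = 19. Cumulative: 45
Frame 4: SPARE (9+1=10). 10 + next roll (5) = 15. Cumulative: 60
Frame 5: OPEN (5+4=9). Cumulative: 69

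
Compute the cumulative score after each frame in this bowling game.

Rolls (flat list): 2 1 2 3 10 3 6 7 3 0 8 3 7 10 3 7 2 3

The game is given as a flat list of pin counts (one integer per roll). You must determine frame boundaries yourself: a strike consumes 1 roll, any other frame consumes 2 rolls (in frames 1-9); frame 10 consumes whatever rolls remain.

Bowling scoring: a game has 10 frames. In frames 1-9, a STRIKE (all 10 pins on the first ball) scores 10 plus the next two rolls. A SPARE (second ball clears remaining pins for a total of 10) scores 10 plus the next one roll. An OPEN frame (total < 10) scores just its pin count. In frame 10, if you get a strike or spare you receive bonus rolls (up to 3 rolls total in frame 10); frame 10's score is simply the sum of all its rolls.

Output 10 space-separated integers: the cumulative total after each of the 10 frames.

Answer: 3 8 27 36 46 54 74 94 106 111

Derivation:
Frame 1: OPEN (2+1=3). Cumulative: 3
Frame 2: OPEN (2+3=5). Cumulative: 8
Frame 3: STRIKE. 10 + next two rolls (3+6) = 19. Cumulative: 27
Frame 4: OPEN (3+6=9). Cumulative: 36
Frame 5: SPARE (7+3=10). 10 + next roll (0) = 10. Cumulative: 46
Frame 6: OPEN (0+8=8). Cumulative: 54
Frame 7: SPARE (3+7=10). 10 + next roll (10) = 20. Cumulative: 74
Frame 8: STRIKE. 10 + next two rolls (3+7) = 20. Cumulative: 94
Frame 9: SPARE (3+7=10). 10 + next roll (2) = 12. Cumulative: 106
Frame 10: OPEN. Sum of all frame-10 rolls (2+3) = 5. Cumulative: 111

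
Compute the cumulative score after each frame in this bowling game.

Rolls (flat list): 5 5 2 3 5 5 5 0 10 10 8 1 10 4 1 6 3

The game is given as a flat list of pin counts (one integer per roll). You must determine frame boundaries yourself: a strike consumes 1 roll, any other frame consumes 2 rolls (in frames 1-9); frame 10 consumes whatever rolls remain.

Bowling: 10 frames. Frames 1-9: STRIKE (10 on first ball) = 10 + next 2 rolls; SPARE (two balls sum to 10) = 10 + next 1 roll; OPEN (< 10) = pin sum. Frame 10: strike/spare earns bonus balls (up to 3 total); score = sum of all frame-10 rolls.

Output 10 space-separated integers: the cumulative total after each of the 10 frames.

Frame 1: SPARE (5+5=10). 10 + next roll (2) = 12. Cumulative: 12
Frame 2: OPEN (2+3=5). Cumulative: 17
Frame 3: SPARE (5+5=10). 10 + next roll (5) = 15. Cumulative: 32
Frame 4: OPEN (5+0=5). Cumulative: 37
Frame 5: STRIKE. 10 + next two rolls (10+8) = 28. Cumulative: 65
Frame 6: STRIKE. 10 + next two rolls (8+1) = 19. Cumulative: 84
Frame 7: OPEN (8+1=9). Cumulative: 93
Frame 8: STRIKE. 10 + next two rolls (4+1) = 15. Cumulative: 108
Frame 9: OPEN (4+1=5). Cumulative: 113
Frame 10: OPEN. Sum of all frame-10 rolls (6+3) = 9. Cumulative: 122

Answer: 12 17 32 37 65 84 93 108 113 122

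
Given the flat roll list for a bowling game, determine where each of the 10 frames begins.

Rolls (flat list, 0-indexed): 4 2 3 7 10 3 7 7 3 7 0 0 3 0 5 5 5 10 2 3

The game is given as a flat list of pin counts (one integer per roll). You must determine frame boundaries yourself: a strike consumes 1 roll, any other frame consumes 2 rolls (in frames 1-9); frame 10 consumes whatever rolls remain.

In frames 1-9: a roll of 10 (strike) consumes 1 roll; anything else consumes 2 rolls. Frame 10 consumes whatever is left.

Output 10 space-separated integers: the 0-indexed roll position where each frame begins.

Answer: 0 2 4 5 7 9 11 13 15 17

Derivation:
Frame 1 starts at roll index 0: rolls=4,2 (sum=6), consumes 2 rolls
Frame 2 starts at roll index 2: rolls=3,7 (sum=10), consumes 2 rolls
Frame 3 starts at roll index 4: roll=10 (strike), consumes 1 roll
Frame 4 starts at roll index 5: rolls=3,7 (sum=10), consumes 2 rolls
Frame 5 starts at roll index 7: rolls=7,3 (sum=10), consumes 2 rolls
Frame 6 starts at roll index 9: rolls=7,0 (sum=7), consumes 2 rolls
Frame 7 starts at roll index 11: rolls=0,3 (sum=3), consumes 2 rolls
Frame 8 starts at roll index 13: rolls=0,5 (sum=5), consumes 2 rolls
Frame 9 starts at roll index 15: rolls=5,5 (sum=10), consumes 2 rolls
Frame 10 starts at roll index 17: 3 remaining rolls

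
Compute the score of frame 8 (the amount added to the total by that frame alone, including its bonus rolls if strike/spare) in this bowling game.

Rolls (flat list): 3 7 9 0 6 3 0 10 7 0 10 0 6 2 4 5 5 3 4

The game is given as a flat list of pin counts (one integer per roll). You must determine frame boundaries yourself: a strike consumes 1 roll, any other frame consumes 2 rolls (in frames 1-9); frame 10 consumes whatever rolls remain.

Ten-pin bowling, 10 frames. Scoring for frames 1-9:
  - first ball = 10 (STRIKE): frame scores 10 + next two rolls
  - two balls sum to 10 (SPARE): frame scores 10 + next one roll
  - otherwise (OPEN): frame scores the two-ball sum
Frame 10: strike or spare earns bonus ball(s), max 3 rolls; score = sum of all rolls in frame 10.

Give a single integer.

Frame 1: SPARE (3+7=10). 10 + next roll (9) = 19. Cumulative: 19
Frame 2: OPEN (9+0=9). Cumulative: 28
Frame 3: OPEN (6+3=9). Cumulative: 37
Frame 4: SPARE (0+10=10). 10 + next roll (7) = 17. Cumulative: 54
Frame 5: OPEN (7+0=7). Cumulative: 61
Frame 6: STRIKE. 10 + next two rolls (0+6) = 16. Cumulative: 77
Frame 7: OPEN (0+6=6). Cumulative: 83
Frame 8: OPEN (2+4=6). Cumulative: 89
Frame 9: SPARE (5+5=10). 10 + next roll (3) = 13. Cumulative: 102
Frame 10: OPEN. Sum of all frame-10 rolls (3+4) = 7. Cumulative: 109

Answer: 6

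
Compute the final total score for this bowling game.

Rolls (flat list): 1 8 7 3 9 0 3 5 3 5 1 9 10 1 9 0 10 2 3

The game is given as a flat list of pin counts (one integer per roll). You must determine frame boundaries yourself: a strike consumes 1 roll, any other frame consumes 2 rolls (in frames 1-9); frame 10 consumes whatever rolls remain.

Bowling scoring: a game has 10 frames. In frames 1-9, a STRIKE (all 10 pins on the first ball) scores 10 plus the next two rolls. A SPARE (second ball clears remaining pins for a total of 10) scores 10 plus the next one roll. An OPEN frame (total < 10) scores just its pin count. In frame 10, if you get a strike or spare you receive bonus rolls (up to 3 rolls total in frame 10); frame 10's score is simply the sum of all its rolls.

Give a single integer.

Frame 1: OPEN (1+8=9). Cumulative: 9
Frame 2: SPARE (7+3=10). 10 + next roll (9) = 19. Cumulative: 28
Frame 3: OPEN (9+0=9). Cumulative: 37
Frame 4: OPEN (3+5=8). Cumulative: 45
Frame 5: OPEN (3+5=8). Cumulative: 53
Frame 6: SPARE (1+9=10). 10 + next roll (10) = 20. Cumulative: 73
Frame 7: STRIKE. 10 + next two rolls (1+9) = 20. Cumulative: 93
Frame 8: SPARE (1+9=10). 10 + next roll (0) = 10. Cumulative: 103
Frame 9: SPARE (0+10=10). 10 + next roll (2) = 12. Cumulative: 115
Frame 10: OPEN. Sum of all frame-10 rolls (2+3) = 5. Cumulative: 120

Answer: 120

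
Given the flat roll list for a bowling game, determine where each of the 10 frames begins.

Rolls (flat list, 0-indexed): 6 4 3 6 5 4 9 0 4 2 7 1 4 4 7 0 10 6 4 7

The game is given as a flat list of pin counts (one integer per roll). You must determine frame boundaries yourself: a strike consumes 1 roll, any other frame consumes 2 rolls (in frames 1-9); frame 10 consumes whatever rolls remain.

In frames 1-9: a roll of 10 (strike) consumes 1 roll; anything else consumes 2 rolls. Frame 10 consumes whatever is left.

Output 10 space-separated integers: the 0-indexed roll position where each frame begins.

Frame 1 starts at roll index 0: rolls=6,4 (sum=10), consumes 2 rolls
Frame 2 starts at roll index 2: rolls=3,6 (sum=9), consumes 2 rolls
Frame 3 starts at roll index 4: rolls=5,4 (sum=9), consumes 2 rolls
Frame 4 starts at roll index 6: rolls=9,0 (sum=9), consumes 2 rolls
Frame 5 starts at roll index 8: rolls=4,2 (sum=6), consumes 2 rolls
Frame 6 starts at roll index 10: rolls=7,1 (sum=8), consumes 2 rolls
Frame 7 starts at roll index 12: rolls=4,4 (sum=8), consumes 2 rolls
Frame 8 starts at roll index 14: rolls=7,0 (sum=7), consumes 2 rolls
Frame 9 starts at roll index 16: roll=10 (strike), consumes 1 roll
Frame 10 starts at roll index 17: 3 remaining rolls

Answer: 0 2 4 6 8 10 12 14 16 17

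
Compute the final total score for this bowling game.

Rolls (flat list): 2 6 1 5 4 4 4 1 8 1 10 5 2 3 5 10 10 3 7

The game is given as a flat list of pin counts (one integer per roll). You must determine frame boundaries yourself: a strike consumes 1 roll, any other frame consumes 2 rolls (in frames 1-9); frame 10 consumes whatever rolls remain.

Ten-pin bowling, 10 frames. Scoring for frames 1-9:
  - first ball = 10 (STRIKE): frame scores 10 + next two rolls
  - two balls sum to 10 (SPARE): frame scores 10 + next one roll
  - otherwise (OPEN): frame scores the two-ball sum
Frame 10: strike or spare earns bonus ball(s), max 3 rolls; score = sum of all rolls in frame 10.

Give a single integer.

Frame 1: OPEN (2+6=8). Cumulative: 8
Frame 2: OPEN (1+5=6). Cumulative: 14
Frame 3: OPEN (4+4=8). Cumulative: 22
Frame 4: OPEN (4+1=5). Cumulative: 27
Frame 5: OPEN (8+1=9). Cumulative: 36
Frame 6: STRIKE. 10 + next two rolls (5+2) = 17. Cumulative: 53
Frame 7: OPEN (5+2=7). Cumulative: 60
Frame 8: OPEN (3+5=8). Cumulative: 68
Frame 9: STRIKE. 10 + next two rolls (10+3) = 23. Cumulative: 91
Frame 10: STRIKE. Sum of all frame-10 rolls (10+3+7) = 20. Cumulative: 111

Answer: 111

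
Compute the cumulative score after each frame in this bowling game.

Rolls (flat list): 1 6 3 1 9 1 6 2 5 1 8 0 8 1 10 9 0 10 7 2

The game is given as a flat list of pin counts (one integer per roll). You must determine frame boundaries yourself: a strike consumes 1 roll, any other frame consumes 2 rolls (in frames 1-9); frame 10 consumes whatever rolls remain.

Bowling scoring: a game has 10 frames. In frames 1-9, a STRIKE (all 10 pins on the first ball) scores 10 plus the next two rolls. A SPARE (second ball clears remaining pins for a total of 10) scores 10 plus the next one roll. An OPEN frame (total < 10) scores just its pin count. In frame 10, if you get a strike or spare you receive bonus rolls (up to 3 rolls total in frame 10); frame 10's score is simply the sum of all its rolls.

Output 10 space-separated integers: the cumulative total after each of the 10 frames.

Frame 1: OPEN (1+6=7). Cumulative: 7
Frame 2: OPEN (3+1=4). Cumulative: 11
Frame 3: SPARE (9+1=10). 10 + next roll (6) = 16. Cumulative: 27
Frame 4: OPEN (6+2=8). Cumulative: 35
Frame 5: OPEN (5+1=6). Cumulative: 41
Frame 6: OPEN (8+0=8). Cumulative: 49
Frame 7: OPEN (8+1=9). Cumulative: 58
Frame 8: STRIKE. 10 + next two rolls (9+0) = 19. Cumulative: 77
Frame 9: OPEN (9+0=9). Cumulative: 86
Frame 10: STRIKE. Sum of all frame-10 rolls (10+7+2) = 19. Cumulative: 105

Answer: 7 11 27 35 41 49 58 77 86 105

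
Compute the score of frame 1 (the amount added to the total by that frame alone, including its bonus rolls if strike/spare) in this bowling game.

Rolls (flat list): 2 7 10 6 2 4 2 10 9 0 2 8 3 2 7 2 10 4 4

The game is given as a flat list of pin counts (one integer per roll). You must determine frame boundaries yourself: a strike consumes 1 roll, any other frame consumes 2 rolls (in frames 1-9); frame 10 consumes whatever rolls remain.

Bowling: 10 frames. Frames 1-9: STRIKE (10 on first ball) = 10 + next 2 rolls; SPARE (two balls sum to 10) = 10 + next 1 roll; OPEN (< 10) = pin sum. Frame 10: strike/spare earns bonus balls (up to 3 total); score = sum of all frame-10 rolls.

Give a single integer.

Answer: 9

Derivation:
Frame 1: OPEN (2+7=9). Cumulative: 9
Frame 2: STRIKE. 10 + next two rolls (6+2) = 18. Cumulative: 27
Frame 3: OPEN (6+2=8). Cumulative: 35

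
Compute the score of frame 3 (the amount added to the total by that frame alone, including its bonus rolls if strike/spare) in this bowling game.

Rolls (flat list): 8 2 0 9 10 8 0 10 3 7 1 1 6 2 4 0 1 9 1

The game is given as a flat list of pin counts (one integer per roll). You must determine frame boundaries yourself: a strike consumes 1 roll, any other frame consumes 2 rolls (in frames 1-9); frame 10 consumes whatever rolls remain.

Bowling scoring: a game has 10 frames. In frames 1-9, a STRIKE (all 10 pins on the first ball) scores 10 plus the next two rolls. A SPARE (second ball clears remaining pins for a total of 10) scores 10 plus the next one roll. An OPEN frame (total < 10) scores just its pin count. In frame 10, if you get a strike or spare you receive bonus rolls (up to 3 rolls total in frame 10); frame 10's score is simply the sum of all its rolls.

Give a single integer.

Answer: 18

Derivation:
Frame 1: SPARE (8+2=10). 10 + next roll (0) = 10. Cumulative: 10
Frame 2: OPEN (0+9=9). Cumulative: 19
Frame 3: STRIKE. 10 + next two rolls (8+0) = 18. Cumulative: 37
Frame 4: OPEN (8+0=8). Cumulative: 45
Frame 5: STRIKE. 10 + next two rolls (3+7) = 20. Cumulative: 65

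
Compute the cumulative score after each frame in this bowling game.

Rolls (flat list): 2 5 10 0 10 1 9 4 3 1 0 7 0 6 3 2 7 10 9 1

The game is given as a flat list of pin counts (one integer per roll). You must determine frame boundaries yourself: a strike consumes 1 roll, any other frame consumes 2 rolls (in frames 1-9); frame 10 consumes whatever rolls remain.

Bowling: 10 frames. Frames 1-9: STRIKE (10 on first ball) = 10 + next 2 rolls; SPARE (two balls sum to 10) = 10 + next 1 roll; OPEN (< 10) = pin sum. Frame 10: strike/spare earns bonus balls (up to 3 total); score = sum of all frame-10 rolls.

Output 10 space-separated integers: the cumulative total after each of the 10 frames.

Frame 1: OPEN (2+5=7). Cumulative: 7
Frame 2: STRIKE. 10 + next two rolls (0+10) = 20. Cumulative: 27
Frame 3: SPARE (0+10=10). 10 + next roll (1) = 11. Cumulative: 38
Frame 4: SPARE (1+9=10). 10 + next roll (4) = 14. Cumulative: 52
Frame 5: OPEN (4+3=7). Cumulative: 59
Frame 6: OPEN (1+0=1). Cumulative: 60
Frame 7: OPEN (7+0=7). Cumulative: 67
Frame 8: OPEN (6+3=9). Cumulative: 76
Frame 9: OPEN (2+7=9). Cumulative: 85
Frame 10: STRIKE. Sum of all frame-10 rolls (10+9+1) = 20. Cumulative: 105

Answer: 7 27 38 52 59 60 67 76 85 105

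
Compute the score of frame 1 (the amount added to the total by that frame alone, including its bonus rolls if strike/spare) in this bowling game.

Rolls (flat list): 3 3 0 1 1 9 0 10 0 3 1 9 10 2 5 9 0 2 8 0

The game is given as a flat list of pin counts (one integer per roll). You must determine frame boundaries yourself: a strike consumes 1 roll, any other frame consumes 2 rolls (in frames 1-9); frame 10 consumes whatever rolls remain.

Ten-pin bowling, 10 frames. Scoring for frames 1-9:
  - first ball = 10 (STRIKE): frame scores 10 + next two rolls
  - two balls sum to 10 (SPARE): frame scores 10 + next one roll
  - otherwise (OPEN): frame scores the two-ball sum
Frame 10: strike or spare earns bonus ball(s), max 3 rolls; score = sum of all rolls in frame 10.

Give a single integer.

Frame 1: OPEN (3+3=6). Cumulative: 6
Frame 2: OPEN (0+1=1). Cumulative: 7
Frame 3: SPARE (1+9=10). 10 + next roll (0) = 10. Cumulative: 17

Answer: 6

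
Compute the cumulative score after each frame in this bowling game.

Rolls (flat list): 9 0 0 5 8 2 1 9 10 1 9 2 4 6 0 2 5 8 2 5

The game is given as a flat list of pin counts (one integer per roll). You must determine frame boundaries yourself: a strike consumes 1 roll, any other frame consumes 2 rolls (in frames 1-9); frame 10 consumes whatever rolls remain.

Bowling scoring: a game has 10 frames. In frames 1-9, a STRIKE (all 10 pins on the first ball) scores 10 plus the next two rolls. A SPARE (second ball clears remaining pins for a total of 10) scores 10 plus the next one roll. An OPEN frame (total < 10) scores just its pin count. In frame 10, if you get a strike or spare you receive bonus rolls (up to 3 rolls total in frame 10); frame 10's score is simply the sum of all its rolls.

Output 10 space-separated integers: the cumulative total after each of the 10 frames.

Frame 1: OPEN (9+0=9). Cumulative: 9
Frame 2: OPEN (0+5=5). Cumulative: 14
Frame 3: SPARE (8+2=10). 10 + next roll (1) = 11. Cumulative: 25
Frame 4: SPARE (1+9=10). 10 + next roll (10) = 20. Cumulative: 45
Frame 5: STRIKE. 10 + next two rolls (1+9) = 20. Cumulative: 65
Frame 6: SPARE (1+9=10). 10 + next roll (2) = 12. Cumulative: 77
Frame 7: OPEN (2+4=6). Cumulative: 83
Frame 8: OPEN (6+0=6). Cumulative: 89
Frame 9: OPEN (2+5=7). Cumulative: 96
Frame 10: SPARE. Sum of all frame-10 rolls (8+2+5) = 15. Cumulative: 111

Answer: 9 14 25 45 65 77 83 89 96 111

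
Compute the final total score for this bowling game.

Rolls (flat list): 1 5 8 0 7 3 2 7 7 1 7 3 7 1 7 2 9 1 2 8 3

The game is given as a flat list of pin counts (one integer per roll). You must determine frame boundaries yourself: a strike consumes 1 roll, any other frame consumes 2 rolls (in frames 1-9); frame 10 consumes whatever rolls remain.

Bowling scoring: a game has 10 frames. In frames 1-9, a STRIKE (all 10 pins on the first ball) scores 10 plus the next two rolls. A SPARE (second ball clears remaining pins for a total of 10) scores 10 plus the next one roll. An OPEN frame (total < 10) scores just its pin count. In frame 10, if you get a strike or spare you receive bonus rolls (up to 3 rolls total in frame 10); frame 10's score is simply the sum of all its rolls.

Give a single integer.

Frame 1: OPEN (1+5=6). Cumulative: 6
Frame 2: OPEN (8+0=8). Cumulative: 14
Frame 3: SPARE (7+3=10). 10 + next roll (2) = 12. Cumulative: 26
Frame 4: OPEN (2+7=9). Cumulative: 35
Frame 5: OPEN (7+1=8). Cumulative: 43
Frame 6: SPARE (7+3=10). 10 + next roll (7) = 17. Cumulative: 60
Frame 7: OPEN (7+1=8). Cumulative: 68
Frame 8: OPEN (7+2=9). Cumulative: 77
Frame 9: SPARE (9+1=10). 10 + next roll (2) = 12. Cumulative: 89
Frame 10: SPARE. Sum of all frame-10 rolls (2+8+3) = 13. Cumulative: 102

Answer: 102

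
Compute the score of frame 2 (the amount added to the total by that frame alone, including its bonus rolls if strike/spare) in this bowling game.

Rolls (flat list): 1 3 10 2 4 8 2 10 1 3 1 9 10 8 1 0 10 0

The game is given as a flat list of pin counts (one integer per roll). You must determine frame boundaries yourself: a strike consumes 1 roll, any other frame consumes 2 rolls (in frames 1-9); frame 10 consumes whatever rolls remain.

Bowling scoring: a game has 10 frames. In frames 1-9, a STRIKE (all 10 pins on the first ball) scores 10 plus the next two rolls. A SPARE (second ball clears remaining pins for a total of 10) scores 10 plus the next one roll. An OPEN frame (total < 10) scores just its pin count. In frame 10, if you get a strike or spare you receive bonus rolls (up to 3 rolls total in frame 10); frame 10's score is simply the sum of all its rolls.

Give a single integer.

Frame 1: OPEN (1+3=4). Cumulative: 4
Frame 2: STRIKE. 10 + next two rolls (2+4) = 16. Cumulative: 20
Frame 3: OPEN (2+4=6). Cumulative: 26
Frame 4: SPARE (8+2=10). 10 + next roll (10) = 20. Cumulative: 46

Answer: 16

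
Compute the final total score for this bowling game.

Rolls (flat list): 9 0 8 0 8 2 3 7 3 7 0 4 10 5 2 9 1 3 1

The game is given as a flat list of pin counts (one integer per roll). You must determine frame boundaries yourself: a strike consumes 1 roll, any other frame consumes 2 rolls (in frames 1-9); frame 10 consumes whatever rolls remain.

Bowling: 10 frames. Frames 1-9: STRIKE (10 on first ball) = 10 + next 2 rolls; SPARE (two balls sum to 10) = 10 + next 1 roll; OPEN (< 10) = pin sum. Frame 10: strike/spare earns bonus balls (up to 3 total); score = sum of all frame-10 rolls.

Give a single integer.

Frame 1: OPEN (9+0=9). Cumulative: 9
Frame 2: OPEN (8+0=8). Cumulative: 17
Frame 3: SPARE (8+2=10). 10 + next roll (3) = 13. Cumulative: 30
Frame 4: SPARE (3+7=10). 10 + next roll (3) = 13. Cumulative: 43
Frame 5: SPARE (3+7=10). 10 + next roll (0) = 10. Cumulative: 53
Frame 6: OPEN (0+4=4). Cumulative: 57
Frame 7: STRIKE. 10 + next two rolls (5+2) = 17. Cumulative: 74
Frame 8: OPEN (5+2=7). Cumulative: 81
Frame 9: SPARE (9+1=10). 10 + next roll (3) = 13. Cumulative: 94
Frame 10: OPEN. Sum of all frame-10 rolls (3+1) = 4. Cumulative: 98

Answer: 98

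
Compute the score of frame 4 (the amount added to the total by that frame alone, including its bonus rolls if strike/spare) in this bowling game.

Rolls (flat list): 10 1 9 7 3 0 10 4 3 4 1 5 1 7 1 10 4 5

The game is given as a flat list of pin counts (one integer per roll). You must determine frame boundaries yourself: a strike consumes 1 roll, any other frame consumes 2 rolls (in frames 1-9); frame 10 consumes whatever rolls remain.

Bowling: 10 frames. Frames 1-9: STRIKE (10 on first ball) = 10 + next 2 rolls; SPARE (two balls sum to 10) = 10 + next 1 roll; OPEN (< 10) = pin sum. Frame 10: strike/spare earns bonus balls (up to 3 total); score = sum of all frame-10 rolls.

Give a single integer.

Frame 1: STRIKE. 10 + next two rolls (1+9) = 20. Cumulative: 20
Frame 2: SPARE (1+9=10). 10 + next roll (7) = 17. Cumulative: 37
Frame 3: SPARE (7+3=10). 10 + next roll (0) = 10. Cumulative: 47
Frame 4: SPARE (0+10=10). 10 + next roll (4) = 14. Cumulative: 61
Frame 5: OPEN (4+3=7). Cumulative: 68
Frame 6: OPEN (4+1=5). Cumulative: 73

Answer: 14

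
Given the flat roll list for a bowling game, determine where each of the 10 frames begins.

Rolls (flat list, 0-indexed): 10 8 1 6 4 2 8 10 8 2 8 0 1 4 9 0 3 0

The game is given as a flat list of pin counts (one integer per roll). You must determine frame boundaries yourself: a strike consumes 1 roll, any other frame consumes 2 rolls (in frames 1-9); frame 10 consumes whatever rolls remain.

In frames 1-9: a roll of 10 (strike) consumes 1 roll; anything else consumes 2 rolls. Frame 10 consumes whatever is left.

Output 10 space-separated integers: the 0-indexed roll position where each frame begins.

Frame 1 starts at roll index 0: roll=10 (strike), consumes 1 roll
Frame 2 starts at roll index 1: rolls=8,1 (sum=9), consumes 2 rolls
Frame 3 starts at roll index 3: rolls=6,4 (sum=10), consumes 2 rolls
Frame 4 starts at roll index 5: rolls=2,8 (sum=10), consumes 2 rolls
Frame 5 starts at roll index 7: roll=10 (strike), consumes 1 roll
Frame 6 starts at roll index 8: rolls=8,2 (sum=10), consumes 2 rolls
Frame 7 starts at roll index 10: rolls=8,0 (sum=8), consumes 2 rolls
Frame 8 starts at roll index 12: rolls=1,4 (sum=5), consumes 2 rolls
Frame 9 starts at roll index 14: rolls=9,0 (sum=9), consumes 2 rolls
Frame 10 starts at roll index 16: 2 remaining rolls

Answer: 0 1 3 5 7 8 10 12 14 16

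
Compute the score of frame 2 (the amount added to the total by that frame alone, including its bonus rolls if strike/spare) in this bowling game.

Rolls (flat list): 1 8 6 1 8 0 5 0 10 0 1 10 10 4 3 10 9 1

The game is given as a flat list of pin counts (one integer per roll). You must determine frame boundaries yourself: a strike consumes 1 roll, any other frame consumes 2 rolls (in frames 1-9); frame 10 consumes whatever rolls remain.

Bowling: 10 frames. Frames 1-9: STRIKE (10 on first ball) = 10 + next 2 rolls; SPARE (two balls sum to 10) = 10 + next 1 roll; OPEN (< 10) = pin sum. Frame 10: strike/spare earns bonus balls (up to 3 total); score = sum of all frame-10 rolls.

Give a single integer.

Answer: 7

Derivation:
Frame 1: OPEN (1+8=9). Cumulative: 9
Frame 2: OPEN (6+1=7). Cumulative: 16
Frame 3: OPEN (8+0=8). Cumulative: 24
Frame 4: OPEN (5+0=5). Cumulative: 29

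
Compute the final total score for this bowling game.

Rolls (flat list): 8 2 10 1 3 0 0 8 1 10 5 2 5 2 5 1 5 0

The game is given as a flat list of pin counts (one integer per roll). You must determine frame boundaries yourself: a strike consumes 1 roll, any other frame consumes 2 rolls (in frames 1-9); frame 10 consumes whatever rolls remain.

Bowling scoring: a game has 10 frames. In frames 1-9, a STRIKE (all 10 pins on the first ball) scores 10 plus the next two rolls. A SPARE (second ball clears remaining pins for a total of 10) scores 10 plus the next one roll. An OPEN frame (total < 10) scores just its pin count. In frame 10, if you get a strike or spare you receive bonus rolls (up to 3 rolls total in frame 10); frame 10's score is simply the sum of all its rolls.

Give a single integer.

Answer: 89

Derivation:
Frame 1: SPARE (8+2=10). 10 + next roll (10) = 20. Cumulative: 20
Frame 2: STRIKE. 10 + next two rolls (1+3) = 14. Cumulative: 34
Frame 3: OPEN (1+3=4). Cumulative: 38
Frame 4: OPEN (0+0=0). Cumulative: 38
Frame 5: OPEN (8+1=9). Cumulative: 47
Frame 6: STRIKE. 10 + next two rolls (5+2) = 17. Cumulative: 64
Frame 7: OPEN (5+2=7). Cumulative: 71
Frame 8: OPEN (5+2=7). Cumulative: 78
Frame 9: OPEN (5+1=6). Cumulative: 84
Frame 10: OPEN. Sum of all frame-10 rolls (5+0) = 5. Cumulative: 89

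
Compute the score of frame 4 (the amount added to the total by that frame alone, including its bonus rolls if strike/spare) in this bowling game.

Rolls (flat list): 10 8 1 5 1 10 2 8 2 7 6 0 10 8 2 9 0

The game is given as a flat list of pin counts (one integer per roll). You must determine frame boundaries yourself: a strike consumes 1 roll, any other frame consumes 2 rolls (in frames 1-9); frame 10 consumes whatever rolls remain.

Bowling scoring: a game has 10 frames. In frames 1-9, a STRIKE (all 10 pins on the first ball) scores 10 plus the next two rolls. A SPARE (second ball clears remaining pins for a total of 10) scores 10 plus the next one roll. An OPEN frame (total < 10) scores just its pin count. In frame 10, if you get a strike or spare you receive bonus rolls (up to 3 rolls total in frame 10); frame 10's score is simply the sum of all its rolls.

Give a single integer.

Frame 1: STRIKE. 10 + next two rolls (8+1) = 19. Cumulative: 19
Frame 2: OPEN (8+1=9). Cumulative: 28
Frame 3: OPEN (5+1=6). Cumulative: 34
Frame 4: STRIKE. 10 + next two rolls (2+8) = 20. Cumulative: 54
Frame 5: SPARE (2+8=10). 10 + next roll (2) = 12. Cumulative: 66
Frame 6: OPEN (2+7=9). Cumulative: 75

Answer: 20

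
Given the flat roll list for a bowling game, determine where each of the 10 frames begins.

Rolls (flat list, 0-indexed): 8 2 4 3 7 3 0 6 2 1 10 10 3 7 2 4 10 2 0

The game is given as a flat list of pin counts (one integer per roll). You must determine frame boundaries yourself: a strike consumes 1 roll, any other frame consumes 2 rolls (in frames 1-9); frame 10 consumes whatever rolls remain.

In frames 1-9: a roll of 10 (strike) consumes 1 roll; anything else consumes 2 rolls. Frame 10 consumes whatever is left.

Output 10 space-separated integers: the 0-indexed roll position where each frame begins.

Answer: 0 2 4 6 8 10 11 12 14 16

Derivation:
Frame 1 starts at roll index 0: rolls=8,2 (sum=10), consumes 2 rolls
Frame 2 starts at roll index 2: rolls=4,3 (sum=7), consumes 2 rolls
Frame 3 starts at roll index 4: rolls=7,3 (sum=10), consumes 2 rolls
Frame 4 starts at roll index 6: rolls=0,6 (sum=6), consumes 2 rolls
Frame 5 starts at roll index 8: rolls=2,1 (sum=3), consumes 2 rolls
Frame 6 starts at roll index 10: roll=10 (strike), consumes 1 roll
Frame 7 starts at roll index 11: roll=10 (strike), consumes 1 roll
Frame 8 starts at roll index 12: rolls=3,7 (sum=10), consumes 2 rolls
Frame 9 starts at roll index 14: rolls=2,4 (sum=6), consumes 2 rolls
Frame 10 starts at roll index 16: 3 remaining rolls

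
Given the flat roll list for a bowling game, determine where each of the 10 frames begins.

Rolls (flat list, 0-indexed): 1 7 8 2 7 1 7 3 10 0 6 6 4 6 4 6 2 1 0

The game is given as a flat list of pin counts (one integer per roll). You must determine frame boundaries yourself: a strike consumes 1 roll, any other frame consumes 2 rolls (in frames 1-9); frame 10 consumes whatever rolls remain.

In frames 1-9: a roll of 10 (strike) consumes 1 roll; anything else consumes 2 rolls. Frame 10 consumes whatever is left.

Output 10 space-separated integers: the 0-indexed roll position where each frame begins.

Frame 1 starts at roll index 0: rolls=1,7 (sum=8), consumes 2 rolls
Frame 2 starts at roll index 2: rolls=8,2 (sum=10), consumes 2 rolls
Frame 3 starts at roll index 4: rolls=7,1 (sum=8), consumes 2 rolls
Frame 4 starts at roll index 6: rolls=7,3 (sum=10), consumes 2 rolls
Frame 5 starts at roll index 8: roll=10 (strike), consumes 1 roll
Frame 6 starts at roll index 9: rolls=0,6 (sum=6), consumes 2 rolls
Frame 7 starts at roll index 11: rolls=6,4 (sum=10), consumes 2 rolls
Frame 8 starts at roll index 13: rolls=6,4 (sum=10), consumes 2 rolls
Frame 9 starts at roll index 15: rolls=6,2 (sum=8), consumes 2 rolls
Frame 10 starts at roll index 17: 2 remaining rolls

Answer: 0 2 4 6 8 9 11 13 15 17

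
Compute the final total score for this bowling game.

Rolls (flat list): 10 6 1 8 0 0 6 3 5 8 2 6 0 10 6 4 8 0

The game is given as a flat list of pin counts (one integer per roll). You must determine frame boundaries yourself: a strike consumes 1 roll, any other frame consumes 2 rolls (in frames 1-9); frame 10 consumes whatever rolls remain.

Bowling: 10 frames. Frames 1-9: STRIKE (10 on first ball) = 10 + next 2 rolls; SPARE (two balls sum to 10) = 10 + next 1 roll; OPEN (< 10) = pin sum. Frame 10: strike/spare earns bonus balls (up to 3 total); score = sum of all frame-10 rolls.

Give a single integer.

Frame 1: STRIKE. 10 + next two rolls (6+1) = 17. Cumulative: 17
Frame 2: OPEN (6+1=7). Cumulative: 24
Frame 3: OPEN (8+0=8). Cumulative: 32
Frame 4: OPEN (0+6=6). Cumulative: 38
Frame 5: OPEN (3+5=8). Cumulative: 46
Frame 6: SPARE (8+2=10). 10 + next roll (6) = 16. Cumulative: 62
Frame 7: OPEN (6+0=6). Cumulative: 68
Frame 8: STRIKE. 10 + next two rolls (6+4) = 20. Cumulative: 88
Frame 9: SPARE (6+4=10). 10 + next roll (8) = 18. Cumulative: 106
Frame 10: OPEN. Sum of all frame-10 rolls (8+0) = 8. Cumulative: 114

Answer: 114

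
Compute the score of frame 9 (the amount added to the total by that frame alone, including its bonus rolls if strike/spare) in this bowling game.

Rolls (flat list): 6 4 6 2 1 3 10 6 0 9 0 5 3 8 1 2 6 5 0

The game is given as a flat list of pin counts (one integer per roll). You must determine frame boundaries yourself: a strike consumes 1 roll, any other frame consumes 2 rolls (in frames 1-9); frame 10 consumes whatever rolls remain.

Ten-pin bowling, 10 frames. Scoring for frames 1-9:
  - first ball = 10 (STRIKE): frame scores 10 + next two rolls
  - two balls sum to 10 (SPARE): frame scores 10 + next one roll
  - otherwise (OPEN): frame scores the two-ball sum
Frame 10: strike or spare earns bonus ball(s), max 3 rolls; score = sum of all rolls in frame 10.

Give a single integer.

Frame 1: SPARE (6+4=10). 10 + next roll (6) = 16. Cumulative: 16
Frame 2: OPEN (6+2=8). Cumulative: 24
Frame 3: OPEN (1+3=4). Cumulative: 28
Frame 4: STRIKE. 10 + next two rolls (6+0) = 16. Cumulative: 44
Frame 5: OPEN (6+0=6). Cumulative: 50
Frame 6: OPEN (9+0=9). Cumulative: 59
Frame 7: OPEN (5+3=8). Cumulative: 67
Frame 8: OPEN (8+1=9). Cumulative: 76
Frame 9: OPEN (2+6=8). Cumulative: 84
Frame 10: OPEN. Sum of all frame-10 rolls (5+0) = 5. Cumulative: 89

Answer: 8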